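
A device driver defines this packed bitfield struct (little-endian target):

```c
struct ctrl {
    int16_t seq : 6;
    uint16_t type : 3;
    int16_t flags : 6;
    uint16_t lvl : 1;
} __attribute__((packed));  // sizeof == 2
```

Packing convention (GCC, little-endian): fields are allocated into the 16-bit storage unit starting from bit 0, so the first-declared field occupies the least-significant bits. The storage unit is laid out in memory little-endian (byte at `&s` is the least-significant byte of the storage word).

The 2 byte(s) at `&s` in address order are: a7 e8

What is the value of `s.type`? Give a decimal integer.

[0]=0xa7 [1]=0xe8 (little-endian) → word 0xe8a7
seq:6 @ bit 0 → (0xe8a7>>0)&0x3f = 0x27
type:3 @ bit 6 → (0xe8a7>>6)&0x7 = 0x2  ←
flags:6 @ bit 9 → (0xe8a7>>9)&0x3f = 0x34
lvl:1 @ bit 15 → (0xe8a7>>15)&0x1 = 0x1

2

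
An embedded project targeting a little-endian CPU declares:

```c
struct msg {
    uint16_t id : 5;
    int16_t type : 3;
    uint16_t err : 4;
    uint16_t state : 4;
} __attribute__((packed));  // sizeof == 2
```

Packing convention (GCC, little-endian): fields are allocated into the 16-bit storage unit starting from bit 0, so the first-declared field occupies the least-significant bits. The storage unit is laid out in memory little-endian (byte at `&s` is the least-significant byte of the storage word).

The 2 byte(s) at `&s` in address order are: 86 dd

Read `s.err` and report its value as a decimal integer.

13

[0]=0x86 [1]=0xdd (little-endian) → word 0xdd86
id:5 @ bit 0 → (0xdd86>>0)&0x1f = 0x6
type:3 @ bit 5 → (0xdd86>>5)&0x7 = 0x4
err:4 @ bit 8 → (0xdd86>>8)&0xf = 0xd  ←
state:4 @ bit 12 → (0xdd86>>12)&0xf = 0xd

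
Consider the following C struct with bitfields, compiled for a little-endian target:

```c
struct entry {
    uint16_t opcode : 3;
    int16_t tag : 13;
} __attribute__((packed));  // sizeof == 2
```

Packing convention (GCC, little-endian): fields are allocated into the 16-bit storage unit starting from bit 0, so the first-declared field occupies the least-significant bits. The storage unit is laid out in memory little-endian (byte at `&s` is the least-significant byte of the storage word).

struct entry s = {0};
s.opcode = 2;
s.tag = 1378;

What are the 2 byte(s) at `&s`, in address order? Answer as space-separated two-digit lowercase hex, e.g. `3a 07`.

12 2b

[0+:3] opcode=2 & 0x7 = 0x2; word=0x0002
[3+:13] tag=1378 & 0x1fff = 0x562; word=0x2b12
word = 0x2b12 → little-endian bytes:
  [0]=0x12  [1]=0x2b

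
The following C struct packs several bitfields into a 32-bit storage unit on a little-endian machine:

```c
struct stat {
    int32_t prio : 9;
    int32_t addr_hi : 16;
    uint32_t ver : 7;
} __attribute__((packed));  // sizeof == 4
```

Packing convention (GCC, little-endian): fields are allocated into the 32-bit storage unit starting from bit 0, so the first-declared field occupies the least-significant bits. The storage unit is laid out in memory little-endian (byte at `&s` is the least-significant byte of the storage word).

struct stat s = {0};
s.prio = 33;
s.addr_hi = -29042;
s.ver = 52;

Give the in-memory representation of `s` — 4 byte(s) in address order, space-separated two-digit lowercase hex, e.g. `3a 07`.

21 1c 1d 69

prio (9b) val=33 bits=0x21 at bit 0: 0x00000021
addr_hi (16b) val=-29042 bits=0x8e8e at bit 9: 0x011d1c21
ver (7b) val=52 bits=0x34 at bit 25: 0x691d1c21
word = 0x691d1c21 → little-endian bytes:
  [0]=0x21  [1]=0x1c  [2]=0x1d  [3]=0x69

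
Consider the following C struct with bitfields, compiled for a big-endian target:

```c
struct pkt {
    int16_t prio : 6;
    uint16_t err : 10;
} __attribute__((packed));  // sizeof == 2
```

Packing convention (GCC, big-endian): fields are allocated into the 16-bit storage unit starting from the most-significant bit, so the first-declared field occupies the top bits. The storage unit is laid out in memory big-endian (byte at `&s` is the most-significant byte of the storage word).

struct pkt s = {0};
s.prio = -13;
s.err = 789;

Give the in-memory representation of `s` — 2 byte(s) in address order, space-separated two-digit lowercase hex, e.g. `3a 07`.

prio (6b) val=-13 bits=0x33 at bit 10: 0xcc00
err (10b) val=789 bits=0x315 at bit 0: 0xcf15
word = 0xcf15 → big-endian bytes:
  [0]=0xcf  [1]=0x15

cf 15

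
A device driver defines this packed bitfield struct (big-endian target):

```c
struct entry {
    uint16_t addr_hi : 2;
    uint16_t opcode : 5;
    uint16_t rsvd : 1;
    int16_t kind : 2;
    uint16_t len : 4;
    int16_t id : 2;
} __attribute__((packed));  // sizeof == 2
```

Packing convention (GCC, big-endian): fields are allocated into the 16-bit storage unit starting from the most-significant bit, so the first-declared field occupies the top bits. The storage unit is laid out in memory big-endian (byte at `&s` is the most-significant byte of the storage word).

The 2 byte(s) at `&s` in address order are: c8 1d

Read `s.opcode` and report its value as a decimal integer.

[0]=0xc8 [1]=0x1d (big-endian) → word 0xc81d
addr_hi:2 @ bit 14 → (0xc81d>>14)&0x3 = 0x3
opcode:5 @ bit 9 → (0xc81d>>9)&0x1f = 0x4  ←
rsvd:1 @ bit 8 → (0xc81d>>8)&0x1 = 0x0
kind:2 @ bit 6 → (0xc81d>>6)&0x3 = 0x0
len:4 @ bit 2 → (0xc81d>>2)&0xf = 0x7
id:2 @ bit 0 → (0xc81d>>0)&0x3 = 0x1

4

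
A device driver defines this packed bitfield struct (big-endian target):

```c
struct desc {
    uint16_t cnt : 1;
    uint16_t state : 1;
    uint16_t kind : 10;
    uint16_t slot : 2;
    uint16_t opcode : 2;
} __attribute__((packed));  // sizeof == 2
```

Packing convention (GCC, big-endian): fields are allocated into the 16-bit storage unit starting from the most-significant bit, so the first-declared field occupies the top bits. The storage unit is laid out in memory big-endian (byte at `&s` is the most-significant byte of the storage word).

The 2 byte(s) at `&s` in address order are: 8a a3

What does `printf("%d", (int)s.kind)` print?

[0]=0x8a [1]=0xa3 (big-endian) → word 0x8aa3
cnt:1 @ bit 15 → (0x8aa3>>15)&0x1 = 0x1
state:1 @ bit 14 → (0x8aa3>>14)&0x1 = 0x0
kind:10 @ bit 4 → (0x8aa3>>4)&0x3ff = 0xaa  ←
slot:2 @ bit 2 → (0x8aa3>>2)&0x3 = 0x0
opcode:2 @ bit 0 → (0x8aa3>>0)&0x3 = 0x3

170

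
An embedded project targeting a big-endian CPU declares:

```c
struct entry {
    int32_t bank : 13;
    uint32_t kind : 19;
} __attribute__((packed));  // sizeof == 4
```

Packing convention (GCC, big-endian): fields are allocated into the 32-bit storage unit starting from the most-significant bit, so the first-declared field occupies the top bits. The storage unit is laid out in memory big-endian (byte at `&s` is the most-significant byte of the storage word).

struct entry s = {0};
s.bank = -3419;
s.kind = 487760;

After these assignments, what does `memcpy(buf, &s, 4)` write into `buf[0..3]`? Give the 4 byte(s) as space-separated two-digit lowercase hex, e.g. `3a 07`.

bank:13 = -3419 → 0x12a5 << 19 → word 0x95280000
kind:19 = 487760 → 0x77150 << 0 → word 0x952f7150
word = 0x952f7150 → big-endian bytes:
  [0]=0x95  [1]=0x2f  [2]=0x71  [3]=0x50

95 2f 71 50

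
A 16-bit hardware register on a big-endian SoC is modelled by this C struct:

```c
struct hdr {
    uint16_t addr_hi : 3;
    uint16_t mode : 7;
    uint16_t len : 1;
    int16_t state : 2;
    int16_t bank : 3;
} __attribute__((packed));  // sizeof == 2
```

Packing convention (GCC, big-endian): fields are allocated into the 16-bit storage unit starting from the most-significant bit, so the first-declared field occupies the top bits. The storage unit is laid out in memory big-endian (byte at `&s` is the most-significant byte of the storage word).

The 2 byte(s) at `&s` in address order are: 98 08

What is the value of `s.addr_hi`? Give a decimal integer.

4

[0]=0x98 [1]=0x08 (big-endian) → word 0x9808
addr_hi:3 @ bit 13 → (0x9808>>13)&0x7 = 0x4  ←
mode:7 @ bit 6 → (0x9808>>6)&0x7f = 0x60
len:1 @ bit 5 → (0x9808>>5)&0x1 = 0x0
state:2 @ bit 3 → (0x9808>>3)&0x3 = 0x1
bank:3 @ bit 0 → (0x9808>>0)&0x7 = 0x0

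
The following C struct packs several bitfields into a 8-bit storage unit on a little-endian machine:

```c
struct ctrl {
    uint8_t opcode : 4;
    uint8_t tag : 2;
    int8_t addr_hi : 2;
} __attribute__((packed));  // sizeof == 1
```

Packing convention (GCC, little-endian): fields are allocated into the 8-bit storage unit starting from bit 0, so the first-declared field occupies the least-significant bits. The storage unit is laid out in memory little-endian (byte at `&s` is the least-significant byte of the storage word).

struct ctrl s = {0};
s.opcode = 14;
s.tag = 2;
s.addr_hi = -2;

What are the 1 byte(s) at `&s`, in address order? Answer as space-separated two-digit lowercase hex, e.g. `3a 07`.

ae

[0+:4] opcode=14 & 0xf = 0xe; word=0x0e
[4+:2] tag=2 & 0x3 = 0x2; word=0x2e
[6+:2] addr_hi=-2 & 0x3 = 0x2; word=0xae
word = 0xae → little-endian bytes:
  [0]=0xae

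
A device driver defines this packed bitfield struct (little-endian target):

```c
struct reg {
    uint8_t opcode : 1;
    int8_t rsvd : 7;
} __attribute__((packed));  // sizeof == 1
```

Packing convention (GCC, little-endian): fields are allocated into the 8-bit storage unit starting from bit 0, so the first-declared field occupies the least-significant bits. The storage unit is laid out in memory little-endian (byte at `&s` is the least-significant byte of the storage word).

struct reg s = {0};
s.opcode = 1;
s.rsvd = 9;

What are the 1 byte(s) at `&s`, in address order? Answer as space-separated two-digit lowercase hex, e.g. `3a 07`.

opcode (1b) val=1 bits=0x1 at bit 0: 0x01
rsvd (7b) val=9 bits=0x9 at bit 1: 0x13
word = 0x13 → little-endian bytes:
  [0]=0x13

13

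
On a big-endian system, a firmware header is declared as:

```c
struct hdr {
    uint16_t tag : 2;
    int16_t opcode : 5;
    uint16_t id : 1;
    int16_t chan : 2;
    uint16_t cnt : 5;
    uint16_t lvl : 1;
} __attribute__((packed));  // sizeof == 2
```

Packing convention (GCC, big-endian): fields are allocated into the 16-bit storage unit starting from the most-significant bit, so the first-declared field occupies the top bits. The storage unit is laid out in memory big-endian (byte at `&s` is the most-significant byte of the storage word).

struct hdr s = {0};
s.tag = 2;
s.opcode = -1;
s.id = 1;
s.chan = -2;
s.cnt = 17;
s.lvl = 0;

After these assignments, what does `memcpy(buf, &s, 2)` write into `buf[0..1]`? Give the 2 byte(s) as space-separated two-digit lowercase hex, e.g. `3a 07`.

bf a2

[14+:2] tag=2 & 0x3 = 0x2; word=0x8000
[9+:5] opcode=-1 & 0x1f = 0x1f; word=0xbe00
[8+:1] id=1 & 0x1 = 0x1; word=0xbf00
[6+:2] chan=-2 & 0x3 = 0x2; word=0xbf80
[1+:5] cnt=17 & 0x1f = 0x11; word=0xbfa2
[0+:1] lvl=0 & 0x1 = 0x0; word=0xbfa2
word = 0xbfa2 → big-endian bytes:
  [0]=0xbf  [1]=0xa2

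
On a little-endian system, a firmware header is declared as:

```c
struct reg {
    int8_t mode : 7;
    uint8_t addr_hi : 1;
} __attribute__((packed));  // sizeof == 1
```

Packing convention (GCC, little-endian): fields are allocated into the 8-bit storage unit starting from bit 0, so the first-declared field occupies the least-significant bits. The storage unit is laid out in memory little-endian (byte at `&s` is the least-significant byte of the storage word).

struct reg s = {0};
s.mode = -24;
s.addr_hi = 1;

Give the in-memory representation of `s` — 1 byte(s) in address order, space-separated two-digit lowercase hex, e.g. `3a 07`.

mode:7 = -24 → 0x68 << 0 → word 0x68
addr_hi:1 = 1 → 0x1 << 7 → word 0xe8
word = 0xe8 → little-endian bytes:
  [0]=0xe8

e8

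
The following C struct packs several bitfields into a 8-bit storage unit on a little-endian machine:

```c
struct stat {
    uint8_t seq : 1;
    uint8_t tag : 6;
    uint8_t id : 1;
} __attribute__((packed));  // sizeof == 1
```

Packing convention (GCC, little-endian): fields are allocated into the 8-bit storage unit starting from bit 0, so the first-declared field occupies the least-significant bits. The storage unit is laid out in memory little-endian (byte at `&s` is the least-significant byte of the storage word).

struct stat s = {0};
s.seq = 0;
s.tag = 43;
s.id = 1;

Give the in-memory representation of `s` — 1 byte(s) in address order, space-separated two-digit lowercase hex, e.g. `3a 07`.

seq:1 = 0 → 0x0 << 0 → word 0x00
tag:6 = 43 → 0x2b << 1 → word 0x56
id:1 = 1 → 0x1 << 7 → word 0xd6
word = 0xd6 → little-endian bytes:
  [0]=0xd6

d6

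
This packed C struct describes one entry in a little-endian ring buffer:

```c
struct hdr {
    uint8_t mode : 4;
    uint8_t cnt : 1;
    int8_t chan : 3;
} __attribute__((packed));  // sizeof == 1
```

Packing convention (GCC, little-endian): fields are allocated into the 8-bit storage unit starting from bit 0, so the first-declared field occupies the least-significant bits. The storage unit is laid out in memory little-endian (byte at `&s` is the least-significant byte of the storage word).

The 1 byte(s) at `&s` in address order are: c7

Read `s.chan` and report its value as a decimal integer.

[0]=0xc7 (little-endian) → word 0xc7
mode:4 @ bit 0 → (0xc7>>0)&0xf = 0x7
cnt:1 @ bit 4 → (0xc7>>4)&0x1 = 0x0
chan:3 @ bit 5 → (0xc7>>5)&0x7 = 0x6  ←
chan signed 3b, MSB=1: 6 - 8 = -2

-2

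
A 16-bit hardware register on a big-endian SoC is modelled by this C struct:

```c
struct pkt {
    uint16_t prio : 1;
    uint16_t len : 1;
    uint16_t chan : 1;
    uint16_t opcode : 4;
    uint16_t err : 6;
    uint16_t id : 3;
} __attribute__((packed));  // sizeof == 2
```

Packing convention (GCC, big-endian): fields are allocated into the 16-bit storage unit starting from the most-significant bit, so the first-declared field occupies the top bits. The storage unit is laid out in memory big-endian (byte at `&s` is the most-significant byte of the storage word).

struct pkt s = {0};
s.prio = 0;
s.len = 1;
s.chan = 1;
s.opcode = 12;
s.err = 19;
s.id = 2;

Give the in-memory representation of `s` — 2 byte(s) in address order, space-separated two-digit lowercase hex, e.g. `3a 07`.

[15+:1] prio=0 & 0x1 = 0x0; word=0x0000
[14+:1] len=1 & 0x1 = 0x1; word=0x4000
[13+:1] chan=1 & 0x1 = 0x1; word=0x6000
[9+:4] opcode=12 & 0xf = 0xc; word=0x7800
[3+:6] err=19 & 0x3f = 0x13; word=0x7898
[0+:3] id=2 & 0x7 = 0x2; word=0x789a
word = 0x789a → big-endian bytes:
  [0]=0x78  [1]=0x9a

78 9a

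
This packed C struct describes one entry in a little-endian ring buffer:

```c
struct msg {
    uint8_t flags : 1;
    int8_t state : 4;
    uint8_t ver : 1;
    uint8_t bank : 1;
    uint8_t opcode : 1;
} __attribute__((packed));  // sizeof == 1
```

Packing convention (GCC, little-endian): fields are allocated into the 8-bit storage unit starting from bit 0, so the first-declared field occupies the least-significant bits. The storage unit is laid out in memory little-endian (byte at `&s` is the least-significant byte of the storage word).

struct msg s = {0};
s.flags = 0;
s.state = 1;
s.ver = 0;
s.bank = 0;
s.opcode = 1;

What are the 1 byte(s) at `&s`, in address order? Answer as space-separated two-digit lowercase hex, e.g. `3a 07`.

[0+:1] flags=0 & 0x1 = 0x0; word=0x00
[1+:4] state=1 & 0xf = 0x1; word=0x02
[5+:1] ver=0 & 0x1 = 0x0; word=0x02
[6+:1] bank=0 & 0x1 = 0x0; word=0x02
[7+:1] opcode=1 & 0x1 = 0x1; word=0x82
word = 0x82 → little-endian bytes:
  [0]=0x82

82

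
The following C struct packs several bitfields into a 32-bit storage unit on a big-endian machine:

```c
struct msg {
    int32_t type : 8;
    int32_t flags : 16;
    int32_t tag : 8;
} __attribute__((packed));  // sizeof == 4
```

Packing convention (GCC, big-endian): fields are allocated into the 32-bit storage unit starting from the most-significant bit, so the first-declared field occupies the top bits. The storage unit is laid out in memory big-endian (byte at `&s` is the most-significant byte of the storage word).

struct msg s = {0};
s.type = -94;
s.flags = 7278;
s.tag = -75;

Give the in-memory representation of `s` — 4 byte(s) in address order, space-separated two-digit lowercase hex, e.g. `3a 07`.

a2 1c 6e b5

[24+:8] type=-94 & 0xff = 0xa2; word=0xa2000000
[8+:16] flags=7278 & 0xffff = 0x1c6e; word=0xa21c6e00
[0+:8] tag=-75 & 0xff = 0xb5; word=0xa21c6eb5
word = 0xa21c6eb5 → big-endian bytes:
  [0]=0xa2  [1]=0x1c  [2]=0x6e  [3]=0xb5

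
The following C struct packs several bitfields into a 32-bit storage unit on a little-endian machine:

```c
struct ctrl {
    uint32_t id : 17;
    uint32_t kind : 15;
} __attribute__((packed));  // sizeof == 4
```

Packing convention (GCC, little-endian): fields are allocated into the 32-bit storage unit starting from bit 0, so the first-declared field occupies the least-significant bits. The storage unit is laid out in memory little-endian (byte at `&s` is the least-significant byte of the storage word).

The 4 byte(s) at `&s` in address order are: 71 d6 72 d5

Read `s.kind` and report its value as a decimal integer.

[0]=0x71 [1]=0xd6 [2]=0x72 [3]=0xd5 (little-endian) → word 0xd572d671
id:17 @ bit 0 → (0xd572d671>>0)&0x1ffff = 0xd671
kind:15 @ bit 17 → (0xd572d671>>17)&0x7fff = 0x6ab9  ←

27321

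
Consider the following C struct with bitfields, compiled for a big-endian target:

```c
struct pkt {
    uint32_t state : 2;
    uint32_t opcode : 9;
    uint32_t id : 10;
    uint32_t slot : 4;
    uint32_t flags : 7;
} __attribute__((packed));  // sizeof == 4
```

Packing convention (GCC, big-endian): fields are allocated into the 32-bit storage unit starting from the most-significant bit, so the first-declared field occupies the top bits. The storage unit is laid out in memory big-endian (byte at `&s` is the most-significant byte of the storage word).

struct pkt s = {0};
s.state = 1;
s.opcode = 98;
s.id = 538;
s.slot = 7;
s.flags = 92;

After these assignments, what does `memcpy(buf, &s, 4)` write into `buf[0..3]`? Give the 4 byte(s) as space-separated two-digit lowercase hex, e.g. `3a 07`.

state:2 = 1 → 0x1 << 30 → word 0x40000000
opcode:9 = 98 → 0x62 << 21 → word 0x4c400000
id:10 = 538 → 0x21a << 11 → word 0x4c50d000
slot:4 = 7 → 0x7 << 7 → word 0x4c50d380
flags:7 = 92 → 0x5c << 0 → word 0x4c50d3dc
word = 0x4c50d3dc → big-endian bytes:
  [0]=0x4c  [1]=0x50  [2]=0xd3  [3]=0xdc

4c 50 d3 dc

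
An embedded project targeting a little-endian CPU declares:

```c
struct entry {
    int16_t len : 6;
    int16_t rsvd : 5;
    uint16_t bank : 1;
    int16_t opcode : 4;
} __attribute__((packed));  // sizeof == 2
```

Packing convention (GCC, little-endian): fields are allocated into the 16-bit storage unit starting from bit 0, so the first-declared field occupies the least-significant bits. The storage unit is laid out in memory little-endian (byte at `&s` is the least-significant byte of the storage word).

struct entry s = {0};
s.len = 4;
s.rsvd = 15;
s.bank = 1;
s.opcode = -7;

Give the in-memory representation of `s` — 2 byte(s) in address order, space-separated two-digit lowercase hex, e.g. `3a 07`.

[0+:6] len=4 & 0x3f = 0x4; word=0x0004
[6+:5] rsvd=15 & 0x1f = 0xf; word=0x03c4
[11+:1] bank=1 & 0x1 = 0x1; word=0x0bc4
[12+:4] opcode=-7 & 0xf = 0x9; word=0x9bc4
word = 0x9bc4 → little-endian bytes:
  [0]=0xc4  [1]=0x9b

c4 9b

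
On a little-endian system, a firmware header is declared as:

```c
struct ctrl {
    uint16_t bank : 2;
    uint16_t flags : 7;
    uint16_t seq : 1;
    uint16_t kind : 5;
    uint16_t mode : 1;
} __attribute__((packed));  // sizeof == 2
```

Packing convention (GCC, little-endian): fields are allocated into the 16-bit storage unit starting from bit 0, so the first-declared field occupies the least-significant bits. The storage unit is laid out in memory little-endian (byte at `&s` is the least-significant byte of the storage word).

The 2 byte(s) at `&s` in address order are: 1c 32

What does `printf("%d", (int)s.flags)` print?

7

[0]=0x1c [1]=0x32 (little-endian) → word 0x321c
bank:2 @ bit 0 → (0x321c>>0)&0x3 = 0x0
flags:7 @ bit 2 → (0x321c>>2)&0x7f = 0x7  ←
seq:1 @ bit 9 → (0x321c>>9)&0x1 = 0x1
kind:5 @ bit 10 → (0x321c>>10)&0x1f = 0xc
mode:1 @ bit 15 → (0x321c>>15)&0x1 = 0x0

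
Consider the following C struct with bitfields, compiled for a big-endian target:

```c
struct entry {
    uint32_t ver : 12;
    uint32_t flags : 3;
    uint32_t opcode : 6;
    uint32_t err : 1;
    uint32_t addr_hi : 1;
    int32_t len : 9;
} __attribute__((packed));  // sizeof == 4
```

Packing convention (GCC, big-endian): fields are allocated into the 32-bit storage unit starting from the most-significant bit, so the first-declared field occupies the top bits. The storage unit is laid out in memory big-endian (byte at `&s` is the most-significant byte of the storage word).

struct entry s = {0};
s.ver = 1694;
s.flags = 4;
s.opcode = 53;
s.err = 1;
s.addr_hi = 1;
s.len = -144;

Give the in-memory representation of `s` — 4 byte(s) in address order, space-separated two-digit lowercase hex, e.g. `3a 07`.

ver:12 = 1694 → 0x69e << 20 → word 0x69e00000
flags:3 = 4 → 0x4 << 17 → word 0x69e80000
opcode:6 = 53 → 0x35 << 11 → word 0x69e9a800
err:1 = 1 → 0x1 << 10 → word 0x69e9ac00
addr_hi:1 = 1 → 0x1 << 9 → word 0x69e9ae00
len:9 = -144 → 0x170 << 0 → word 0x69e9af70
word = 0x69e9af70 → big-endian bytes:
  [0]=0x69  [1]=0xe9  [2]=0xaf  [3]=0x70

69 e9 af 70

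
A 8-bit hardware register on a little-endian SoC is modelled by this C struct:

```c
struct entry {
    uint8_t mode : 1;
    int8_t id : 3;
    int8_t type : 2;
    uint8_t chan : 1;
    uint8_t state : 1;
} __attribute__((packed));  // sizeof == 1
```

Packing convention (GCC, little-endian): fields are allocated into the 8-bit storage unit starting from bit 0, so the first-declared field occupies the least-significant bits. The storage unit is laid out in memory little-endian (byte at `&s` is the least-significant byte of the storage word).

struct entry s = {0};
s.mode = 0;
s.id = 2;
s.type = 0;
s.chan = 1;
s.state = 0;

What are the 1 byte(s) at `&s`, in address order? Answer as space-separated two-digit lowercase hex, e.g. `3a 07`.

44

mode:1 = 0 → 0x0 << 0 → word 0x00
id:3 = 2 → 0x2 << 1 → word 0x04
type:2 = 0 → 0x0 << 4 → word 0x04
chan:1 = 1 → 0x1 << 6 → word 0x44
state:1 = 0 → 0x0 << 7 → word 0x44
word = 0x44 → little-endian bytes:
  [0]=0x44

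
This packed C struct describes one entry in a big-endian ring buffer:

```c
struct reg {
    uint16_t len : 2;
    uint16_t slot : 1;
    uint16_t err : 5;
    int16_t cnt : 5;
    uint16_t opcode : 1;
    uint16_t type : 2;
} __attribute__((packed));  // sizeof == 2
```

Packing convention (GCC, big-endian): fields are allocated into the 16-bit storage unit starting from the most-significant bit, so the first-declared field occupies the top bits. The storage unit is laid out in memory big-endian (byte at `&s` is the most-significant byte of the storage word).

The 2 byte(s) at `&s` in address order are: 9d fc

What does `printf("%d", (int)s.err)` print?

29

[0]=0x9d [1]=0xfc (big-endian) → word 0x9dfc
len [14+:2] = (word>>14) & 0x3 = 2
slot [13+:1] = (word>>13) & 0x1 = 0
err [8+:5] = (word>>8) & 0x1f = 29  ←
cnt [3+:5] = (word>>3) & 0x1f = 31
opcode [2+:1] = (word>>2) & 0x1 = 1
type [0+:2] = (word>>0) & 0x3 = 0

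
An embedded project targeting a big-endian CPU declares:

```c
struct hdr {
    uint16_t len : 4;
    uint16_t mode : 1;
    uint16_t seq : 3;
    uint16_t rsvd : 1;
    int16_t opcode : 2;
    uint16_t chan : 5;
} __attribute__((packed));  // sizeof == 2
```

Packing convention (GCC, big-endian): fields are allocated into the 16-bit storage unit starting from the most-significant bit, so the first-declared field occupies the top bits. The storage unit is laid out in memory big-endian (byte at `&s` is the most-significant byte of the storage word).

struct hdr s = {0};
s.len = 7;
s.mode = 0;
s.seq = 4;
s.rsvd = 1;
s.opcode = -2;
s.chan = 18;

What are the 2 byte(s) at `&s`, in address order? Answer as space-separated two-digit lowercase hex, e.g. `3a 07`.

74 d2

len (4b) val=7 bits=0x7 at bit 12: 0x7000
mode (1b) val=0 bits=0x0 at bit 11: 0x7000
seq (3b) val=4 bits=0x4 at bit 8: 0x7400
rsvd (1b) val=1 bits=0x1 at bit 7: 0x7480
opcode (2b) val=-2 bits=0x2 at bit 5: 0x74c0
chan (5b) val=18 bits=0x12 at bit 0: 0x74d2
word = 0x74d2 → big-endian bytes:
  [0]=0x74  [1]=0xd2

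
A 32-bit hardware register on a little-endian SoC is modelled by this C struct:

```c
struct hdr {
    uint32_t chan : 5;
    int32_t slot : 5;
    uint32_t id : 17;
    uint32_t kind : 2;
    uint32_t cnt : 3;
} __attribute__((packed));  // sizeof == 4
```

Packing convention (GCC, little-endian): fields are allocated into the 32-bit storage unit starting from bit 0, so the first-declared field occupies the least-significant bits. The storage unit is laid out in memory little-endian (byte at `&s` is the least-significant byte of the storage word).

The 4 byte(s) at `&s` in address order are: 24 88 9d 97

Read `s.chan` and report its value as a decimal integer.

4

[0]=0x24 [1]=0x88 [2]=0x9d [3]=0x97 (little-endian) → word 0x979d8824
chan:5 @ bit 0 → (0x979d8824>>0)&0x1f = 0x4  ←
slot:5 @ bit 5 → (0x979d8824>>5)&0x1f = 0x1
id:17 @ bit 10 → (0x979d8824>>10)&0x1ffff = 0x1e762
kind:2 @ bit 27 → (0x979d8824>>27)&0x3 = 0x2
cnt:3 @ bit 29 → (0x979d8824>>29)&0x7 = 0x4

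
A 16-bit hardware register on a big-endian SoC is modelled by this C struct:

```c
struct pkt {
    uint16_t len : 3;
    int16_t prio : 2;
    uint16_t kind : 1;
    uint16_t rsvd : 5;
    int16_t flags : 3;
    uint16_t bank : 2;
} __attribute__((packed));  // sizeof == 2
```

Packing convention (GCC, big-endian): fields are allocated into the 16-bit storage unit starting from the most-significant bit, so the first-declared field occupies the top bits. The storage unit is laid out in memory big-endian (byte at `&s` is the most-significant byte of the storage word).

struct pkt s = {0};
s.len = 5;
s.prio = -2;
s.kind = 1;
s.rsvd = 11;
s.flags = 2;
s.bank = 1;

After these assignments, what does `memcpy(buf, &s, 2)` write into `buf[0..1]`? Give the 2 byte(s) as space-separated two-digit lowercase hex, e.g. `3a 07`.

len:3 = 5 → 0x5 << 13 → word 0xa000
prio:2 = -2 → 0x2 << 11 → word 0xb000
kind:1 = 1 → 0x1 << 10 → word 0xb400
rsvd:5 = 11 → 0xb << 5 → word 0xb560
flags:3 = 2 → 0x2 << 2 → word 0xb568
bank:2 = 1 → 0x1 << 0 → word 0xb569
word = 0xb569 → big-endian bytes:
  [0]=0xb5  [1]=0x69

b5 69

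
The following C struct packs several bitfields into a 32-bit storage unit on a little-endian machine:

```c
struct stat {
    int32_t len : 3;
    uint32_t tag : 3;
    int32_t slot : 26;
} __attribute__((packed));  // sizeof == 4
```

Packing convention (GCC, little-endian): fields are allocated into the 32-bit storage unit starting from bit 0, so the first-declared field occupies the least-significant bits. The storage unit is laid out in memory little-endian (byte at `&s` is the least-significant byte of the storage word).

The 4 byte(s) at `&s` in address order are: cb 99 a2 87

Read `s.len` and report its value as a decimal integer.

3

[0]=0xcb [1]=0x99 [2]=0xa2 [3]=0x87 (little-endian) → word 0x87a299cb
len [0+:3] = (word>>0) & 0x7 = 3  ←
tag [3+:3] = (word>>3) & 0x7 = 1
slot [6+:26] = (word>>6) & 0x3ffffff = 35555943
len signed 3b, MSB=0: value = 3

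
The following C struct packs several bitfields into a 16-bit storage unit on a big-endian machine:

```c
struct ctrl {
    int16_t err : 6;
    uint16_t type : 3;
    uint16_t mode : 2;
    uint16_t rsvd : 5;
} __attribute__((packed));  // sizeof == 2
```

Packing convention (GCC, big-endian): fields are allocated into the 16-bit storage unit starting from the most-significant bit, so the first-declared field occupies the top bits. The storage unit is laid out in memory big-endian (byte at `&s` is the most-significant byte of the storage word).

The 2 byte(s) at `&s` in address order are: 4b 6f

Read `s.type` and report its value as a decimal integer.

6

[0]=0x4b [1]=0x6f (big-endian) → word 0x4b6f
err:6 @ bit 10 → (0x4b6f>>10)&0x3f = 0x12
type:3 @ bit 7 → (0x4b6f>>7)&0x7 = 0x6  ←
mode:2 @ bit 5 → (0x4b6f>>5)&0x3 = 0x3
rsvd:5 @ bit 0 → (0x4b6f>>0)&0x1f = 0xf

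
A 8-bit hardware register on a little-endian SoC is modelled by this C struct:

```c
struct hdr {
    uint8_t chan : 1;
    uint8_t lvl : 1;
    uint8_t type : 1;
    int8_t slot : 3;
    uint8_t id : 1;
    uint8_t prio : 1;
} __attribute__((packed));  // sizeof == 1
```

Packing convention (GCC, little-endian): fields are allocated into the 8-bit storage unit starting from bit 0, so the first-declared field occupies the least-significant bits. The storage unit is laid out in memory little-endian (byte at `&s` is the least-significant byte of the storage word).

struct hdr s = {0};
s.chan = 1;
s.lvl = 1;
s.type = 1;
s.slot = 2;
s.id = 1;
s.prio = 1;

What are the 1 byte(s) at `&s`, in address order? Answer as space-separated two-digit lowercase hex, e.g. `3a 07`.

chan:1 = 1 → 0x1 << 0 → word 0x01
lvl:1 = 1 → 0x1 << 1 → word 0x03
type:1 = 1 → 0x1 << 2 → word 0x07
slot:3 = 2 → 0x2 << 3 → word 0x17
id:1 = 1 → 0x1 << 6 → word 0x57
prio:1 = 1 → 0x1 << 7 → word 0xd7
word = 0xd7 → little-endian bytes:
  [0]=0xd7

d7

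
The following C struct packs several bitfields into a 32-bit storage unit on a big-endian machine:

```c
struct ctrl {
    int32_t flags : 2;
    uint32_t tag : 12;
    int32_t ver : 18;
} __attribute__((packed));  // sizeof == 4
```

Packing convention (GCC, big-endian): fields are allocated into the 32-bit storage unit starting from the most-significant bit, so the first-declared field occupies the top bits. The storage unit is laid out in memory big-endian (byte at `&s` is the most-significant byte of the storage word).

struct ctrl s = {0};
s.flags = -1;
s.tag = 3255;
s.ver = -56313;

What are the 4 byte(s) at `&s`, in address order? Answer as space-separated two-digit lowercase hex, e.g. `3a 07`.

f2 df 24 07

[30+:2] flags=-1 & 0x3 = 0x3; word=0xc0000000
[18+:12] tag=3255 & 0xfff = 0xcb7; word=0xf2dc0000
[0+:18] ver=-56313 & 0x3ffff = 0x32407; word=0xf2df2407
word = 0xf2df2407 → big-endian bytes:
  [0]=0xf2  [1]=0xdf  [2]=0x24  [3]=0x07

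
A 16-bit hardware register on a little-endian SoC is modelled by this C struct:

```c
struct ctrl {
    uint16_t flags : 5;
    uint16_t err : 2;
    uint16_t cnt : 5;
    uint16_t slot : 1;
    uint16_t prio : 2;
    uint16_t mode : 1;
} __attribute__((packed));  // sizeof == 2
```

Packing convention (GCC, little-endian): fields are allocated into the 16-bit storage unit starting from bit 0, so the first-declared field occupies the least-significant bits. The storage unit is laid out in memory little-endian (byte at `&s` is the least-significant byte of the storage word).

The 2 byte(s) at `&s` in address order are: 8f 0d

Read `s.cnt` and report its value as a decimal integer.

27

[0]=0x8f [1]=0x0d (little-endian) → word 0x0d8f
flags:5 @ bit 0 → (0x0d8f>>0)&0x1f = 0xf
err:2 @ bit 5 → (0x0d8f>>5)&0x3 = 0x0
cnt:5 @ bit 7 → (0x0d8f>>7)&0x1f = 0x1b  ←
slot:1 @ bit 12 → (0x0d8f>>12)&0x1 = 0x0
prio:2 @ bit 13 → (0x0d8f>>13)&0x3 = 0x0
mode:1 @ bit 15 → (0x0d8f>>15)&0x1 = 0x0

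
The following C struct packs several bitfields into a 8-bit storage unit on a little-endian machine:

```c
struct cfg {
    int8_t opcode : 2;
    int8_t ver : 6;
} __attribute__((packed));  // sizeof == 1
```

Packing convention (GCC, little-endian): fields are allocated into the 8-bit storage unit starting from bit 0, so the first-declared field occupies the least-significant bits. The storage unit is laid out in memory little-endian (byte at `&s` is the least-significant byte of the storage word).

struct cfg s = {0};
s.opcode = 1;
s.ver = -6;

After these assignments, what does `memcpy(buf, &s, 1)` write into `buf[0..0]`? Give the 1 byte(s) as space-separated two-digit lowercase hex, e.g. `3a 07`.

e9

opcode:2 = 1 → 0x1 << 0 → word 0x01
ver:6 = -6 → 0x3a << 2 → word 0xe9
word = 0xe9 → little-endian bytes:
  [0]=0xe9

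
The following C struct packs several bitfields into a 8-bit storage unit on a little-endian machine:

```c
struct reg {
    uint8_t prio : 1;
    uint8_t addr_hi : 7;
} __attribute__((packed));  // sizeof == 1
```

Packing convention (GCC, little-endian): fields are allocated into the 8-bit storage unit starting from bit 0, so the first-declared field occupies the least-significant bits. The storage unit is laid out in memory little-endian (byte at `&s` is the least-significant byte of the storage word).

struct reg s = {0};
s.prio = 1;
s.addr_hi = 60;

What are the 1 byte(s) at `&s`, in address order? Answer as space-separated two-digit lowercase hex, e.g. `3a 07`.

[0+:1] prio=1 & 0x1 = 0x1; word=0x01
[1+:7] addr_hi=60 & 0x7f = 0x3c; word=0x79
word = 0x79 → little-endian bytes:
  [0]=0x79

79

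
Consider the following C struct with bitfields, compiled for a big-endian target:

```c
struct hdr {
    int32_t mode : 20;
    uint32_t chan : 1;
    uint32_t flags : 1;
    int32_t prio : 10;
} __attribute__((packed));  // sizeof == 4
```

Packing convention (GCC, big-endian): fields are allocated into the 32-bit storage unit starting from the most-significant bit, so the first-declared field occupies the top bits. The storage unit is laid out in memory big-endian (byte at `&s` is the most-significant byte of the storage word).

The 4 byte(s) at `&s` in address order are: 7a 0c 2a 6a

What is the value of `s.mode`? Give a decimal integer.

499906

[0]=0x7a [1]=0x0c [2]=0x2a [3]=0x6a (big-endian) → word 0x7a0c2a6a
mode [12+:20] = (word>>12) & 0xfffff = 499906  ←
chan [11+:1] = (word>>11) & 0x1 = 1
flags [10+:1] = (word>>10) & 0x1 = 0
prio [0+:10] = (word>>0) & 0x3ff = 618
mode signed 20b, MSB=0: value = 499906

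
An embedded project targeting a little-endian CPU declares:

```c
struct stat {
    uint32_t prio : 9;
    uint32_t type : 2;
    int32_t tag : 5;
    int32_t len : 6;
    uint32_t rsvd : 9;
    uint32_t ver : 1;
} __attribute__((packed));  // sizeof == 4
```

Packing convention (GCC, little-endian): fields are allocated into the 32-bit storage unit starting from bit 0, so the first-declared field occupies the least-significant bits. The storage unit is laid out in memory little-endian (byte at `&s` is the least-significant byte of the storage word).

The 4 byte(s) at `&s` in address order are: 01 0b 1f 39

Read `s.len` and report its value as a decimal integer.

[0]=0x01 [1]=0x0b [2]=0x1f [3]=0x39 (little-endian) → word 0x391f0b01
prio:9 @ bit 0 → (0x391f0b01>>0)&0x1ff = 0x101
type:2 @ bit 9 → (0x391f0b01>>9)&0x3 = 0x1
tag:5 @ bit 11 → (0x391f0b01>>11)&0x1f = 0x1
len:6 @ bit 16 → (0x391f0b01>>16)&0x3f = 0x1f  ←
rsvd:9 @ bit 22 → (0x391f0b01>>22)&0x1ff = 0xe4
ver:1 @ bit 31 → (0x391f0b01>>31)&0x1 = 0x0
len signed 6b, MSB=0: value = 31

31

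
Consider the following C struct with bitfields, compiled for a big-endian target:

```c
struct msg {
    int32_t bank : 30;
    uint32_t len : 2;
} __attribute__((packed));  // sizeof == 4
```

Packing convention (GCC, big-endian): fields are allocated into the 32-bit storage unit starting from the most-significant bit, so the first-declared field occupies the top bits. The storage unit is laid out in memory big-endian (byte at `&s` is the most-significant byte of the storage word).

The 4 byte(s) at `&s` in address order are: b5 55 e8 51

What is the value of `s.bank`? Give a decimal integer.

-313165292

[0]=0xb5 [1]=0x55 [2]=0xe8 [3]=0x51 (big-endian) → word 0xb555e851
bank:30 @ bit 2 → (0xb555e851>>2)&0x3fffffff = 0x2d557a14  ←
len:2 @ bit 0 → (0xb555e851>>0)&0x3 = 0x1
bank signed 30b, MSB=1: 760576532 - 1073741824 = -313165292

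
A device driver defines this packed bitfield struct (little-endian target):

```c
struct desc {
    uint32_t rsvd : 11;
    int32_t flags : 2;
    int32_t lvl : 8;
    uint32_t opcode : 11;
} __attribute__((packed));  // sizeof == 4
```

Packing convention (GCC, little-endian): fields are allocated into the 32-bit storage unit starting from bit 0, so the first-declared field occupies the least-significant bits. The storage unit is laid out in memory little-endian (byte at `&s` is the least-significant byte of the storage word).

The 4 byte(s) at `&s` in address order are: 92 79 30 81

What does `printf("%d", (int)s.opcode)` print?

[0]=0x92 [1]=0x79 [2]=0x30 [3]=0x81 (little-endian) → word 0x81307992
rsvd [0+:11] = (word>>0) & 0x7ff = 402
flags [11+:2] = (word>>11) & 0x3 = 3
lvl [13+:8] = (word>>13) & 0xff = 131
opcode [21+:11] = (word>>21) & 0x7ff = 1033  ←

1033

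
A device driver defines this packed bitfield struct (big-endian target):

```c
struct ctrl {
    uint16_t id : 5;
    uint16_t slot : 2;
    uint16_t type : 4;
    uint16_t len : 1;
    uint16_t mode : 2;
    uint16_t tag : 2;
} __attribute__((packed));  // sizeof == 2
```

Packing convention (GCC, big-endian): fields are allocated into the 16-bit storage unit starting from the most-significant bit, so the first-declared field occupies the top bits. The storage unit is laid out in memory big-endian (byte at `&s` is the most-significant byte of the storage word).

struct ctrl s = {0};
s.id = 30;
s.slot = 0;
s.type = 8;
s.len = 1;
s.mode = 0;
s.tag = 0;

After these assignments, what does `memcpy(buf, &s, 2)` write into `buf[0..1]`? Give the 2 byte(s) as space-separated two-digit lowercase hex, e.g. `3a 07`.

id (5b) val=30 bits=0x1e at bit 11: 0xf000
slot (2b) val=0 bits=0x0 at bit 9: 0xf000
type (4b) val=8 bits=0x8 at bit 5: 0xf100
len (1b) val=1 bits=0x1 at bit 4: 0xf110
mode (2b) val=0 bits=0x0 at bit 2: 0xf110
tag (2b) val=0 bits=0x0 at bit 0: 0xf110
word = 0xf110 → big-endian bytes:
  [0]=0xf1  [1]=0x10

f1 10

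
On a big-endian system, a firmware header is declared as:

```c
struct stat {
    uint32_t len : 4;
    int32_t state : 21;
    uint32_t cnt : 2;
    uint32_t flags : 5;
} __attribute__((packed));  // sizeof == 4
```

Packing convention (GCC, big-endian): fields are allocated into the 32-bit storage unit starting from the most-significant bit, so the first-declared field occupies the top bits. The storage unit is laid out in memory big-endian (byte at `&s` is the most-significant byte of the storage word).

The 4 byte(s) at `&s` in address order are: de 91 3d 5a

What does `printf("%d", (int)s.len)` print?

13

[0]=0xde [1]=0x91 [2]=0x3d [3]=0x5a (big-endian) → word 0xde913d5a
len:4 @ bit 28 → (0xde913d5a>>28)&0xf = 0xd  ←
state:21 @ bit 7 → (0xde913d5a>>7)&0x1fffff = 0x1d227a
cnt:2 @ bit 5 → (0xde913d5a>>5)&0x3 = 0x2
flags:5 @ bit 0 → (0xde913d5a>>0)&0x1f = 0x1a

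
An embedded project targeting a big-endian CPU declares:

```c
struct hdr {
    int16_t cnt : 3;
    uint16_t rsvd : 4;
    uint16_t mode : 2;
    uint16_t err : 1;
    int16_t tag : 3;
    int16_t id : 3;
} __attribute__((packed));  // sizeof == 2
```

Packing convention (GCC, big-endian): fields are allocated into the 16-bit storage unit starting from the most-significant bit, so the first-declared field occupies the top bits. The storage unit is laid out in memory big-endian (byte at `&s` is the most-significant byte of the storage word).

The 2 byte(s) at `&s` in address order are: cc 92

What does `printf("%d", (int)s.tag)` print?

2

[0]=0xcc [1]=0x92 (big-endian) → word 0xcc92
cnt:3 @ bit 13 → (0xcc92>>13)&0x7 = 0x6
rsvd:4 @ bit 9 → (0xcc92>>9)&0xf = 0x6
mode:2 @ bit 7 → (0xcc92>>7)&0x3 = 0x1
err:1 @ bit 6 → (0xcc92>>6)&0x1 = 0x0
tag:3 @ bit 3 → (0xcc92>>3)&0x7 = 0x2  ←
id:3 @ bit 0 → (0xcc92>>0)&0x7 = 0x2
tag signed 3b, MSB=0: value = 2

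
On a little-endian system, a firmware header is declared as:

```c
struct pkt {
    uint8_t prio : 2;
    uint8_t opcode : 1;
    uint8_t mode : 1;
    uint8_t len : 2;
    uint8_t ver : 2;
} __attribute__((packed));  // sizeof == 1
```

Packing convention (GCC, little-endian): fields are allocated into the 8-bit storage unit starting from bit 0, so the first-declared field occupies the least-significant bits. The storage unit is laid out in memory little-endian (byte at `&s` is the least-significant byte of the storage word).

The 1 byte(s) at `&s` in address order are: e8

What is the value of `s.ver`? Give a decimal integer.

3

[0]=0xe8 (little-endian) → word 0xe8
prio [0+:2] = (word>>0) & 0x3 = 0
opcode [2+:1] = (word>>2) & 0x1 = 0
mode [3+:1] = (word>>3) & 0x1 = 1
len [4+:2] = (word>>4) & 0x3 = 2
ver [6+:2] = (word>>6) & 0x3 = 3  ←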